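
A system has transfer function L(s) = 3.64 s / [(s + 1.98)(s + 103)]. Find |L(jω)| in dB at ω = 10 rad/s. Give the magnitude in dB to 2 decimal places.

-29.24 dB

|j10| = 10
|j10 + 1.98| = √(10² + 1.98²) = 10.19
|j10 + 103| = √(10² + 103²) = 103.5
|L(j10)| = 3.64 × 10 / (10.19 × 103.5) = 0.034505
20 log₁₀(0.034505) = -29.242 dB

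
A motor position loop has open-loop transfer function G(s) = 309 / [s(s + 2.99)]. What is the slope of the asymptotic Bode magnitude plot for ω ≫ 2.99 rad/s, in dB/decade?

With 0 zeros and 2 poles, the high-frequency asymptotic slope is 20 × (0 − 2) = -40 dB/decade.

-40 dB/decade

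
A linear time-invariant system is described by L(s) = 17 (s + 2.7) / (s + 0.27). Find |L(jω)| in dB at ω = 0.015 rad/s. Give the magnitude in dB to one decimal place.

44.6 dB

|j0.015 + 2.7| = √(0.015² + 2.7²) = 2.7
|j0.015 + 0.27| = √(0.015² + 0.27²) = 0.2704
|L(j0.015)| = 17 × 2.7 / 0.2704 = 169.74
20 log₁₀(169.74) = 44.60 dB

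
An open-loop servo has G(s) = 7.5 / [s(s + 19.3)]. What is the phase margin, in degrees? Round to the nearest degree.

89°

Gain crossover: |G(jω)| = 1 at ω ≈ 0.389 rad s⁻¹.
∠G(j0.389) = −90° − arctan(0.389/19.3) ≈ -91.15°
PM = 180° + (-91.15°) = 88.85°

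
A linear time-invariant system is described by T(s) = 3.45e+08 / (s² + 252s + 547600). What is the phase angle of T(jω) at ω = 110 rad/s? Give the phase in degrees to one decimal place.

∠[(j110)² + 252(j110) + 547600] = ∠[5.355e+05 + j27720] = 2.96°
∠T(j110) = −2.96° = -2.96°

-3.0°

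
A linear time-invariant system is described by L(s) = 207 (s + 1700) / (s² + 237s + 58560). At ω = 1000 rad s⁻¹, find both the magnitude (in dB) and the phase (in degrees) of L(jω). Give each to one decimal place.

|j1000 + 1700| = √(1000² + 1700²) = 1972
|(j1000)² + 237(j1000) + 58560| = |-9.4144e+05 + j2.37e+05| = 9.708e+05
|L(j1000)| = 207 × 1972 / 9.708e+05 = 0.42054
20 log₁₀(0.42054) = -7.52 dB
∠(j1000 + 1700) = arctan(1000/1700) = 30.47°
∠[(j1000)² + 237(j1000) + 58560] = ∠[-9.4144e+05 + j2.37e+05] = 165.87°
∠L(j1000) = 30.47° − 165.87° = -135.40°

|L| = -7.5 dB, ∠L = -135.4°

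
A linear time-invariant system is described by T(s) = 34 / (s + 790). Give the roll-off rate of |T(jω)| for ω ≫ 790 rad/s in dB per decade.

-20 dB/decade

With 0 zeros and 1 pole, the high-frequency asymptotic slope is 20 × (0 − 1) = -20 dB/decade.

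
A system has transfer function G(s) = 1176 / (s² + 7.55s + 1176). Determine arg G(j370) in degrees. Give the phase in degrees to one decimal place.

-178.8°

∠[(j370)² + 7.55(j370) + 1176] = ∠[-1.3572e+05 + j2793.5] = 178.82°
∠G(j370) = −178.82° = -178.82°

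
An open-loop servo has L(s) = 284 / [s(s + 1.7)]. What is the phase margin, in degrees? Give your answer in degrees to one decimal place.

5.8 deg

Gain crossover: |L(jω)| = 1 at ω ≈ 16.8 rad/sec.
∠L(j16.8) = −90° − arctan(16.8/1.7) ≈ -174.23°
PM = 180° + (-174.23°) = 5.77°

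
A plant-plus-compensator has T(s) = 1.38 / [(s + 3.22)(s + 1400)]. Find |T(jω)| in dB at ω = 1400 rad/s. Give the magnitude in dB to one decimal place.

-126.1 dB

|j1400 + 3.22| = √(1400² + 3.22²) = 1400
|j1400 + 1400| = √(1400² + 1400²) = 1980
|T(j1400)| = 1.38 / (1400 × 1980) = 4.9786e-07
20 log₁₀(4.9786e-07) = -126.06 dB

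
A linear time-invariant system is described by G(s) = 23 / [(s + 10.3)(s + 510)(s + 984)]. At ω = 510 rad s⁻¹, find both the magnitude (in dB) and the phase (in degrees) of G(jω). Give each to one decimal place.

|j510 + 10.3| = √(510² + 10.3²) = 510.1
|j510 + 510| = √(510² + 510²) = 721.2
|j510 + 984| = √(510² + 984²) = 1108
|G(j510)| = 23 / (510.1 × 721.2 × 1108) = 5.6406e-08
20 log₁₀(5.6406e-08) = -144.97 dB
∠(j510 + 10.3) = arctan(510/10.3) = 88.84°
∠(j510 + 510) = arctan(510/510) = 45.00°
∠(j510 + 984) = arctan(510/984) = 27.40°
∠G(j510) = − (88.84° + 45.00° + 27.40°) = -161.24°

|G| = -145.0 dB, ∠G = -161.2°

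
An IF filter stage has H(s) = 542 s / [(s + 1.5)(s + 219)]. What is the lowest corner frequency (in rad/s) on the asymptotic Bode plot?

Break frequencies occur at each pole and zero magnitude: 1.5 rad/s, 219 rad/s.
The lowest is 1.5 rad/s.

1.5 rad/s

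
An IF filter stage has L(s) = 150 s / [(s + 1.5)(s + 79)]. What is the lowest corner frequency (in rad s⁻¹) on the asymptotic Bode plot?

1.5 rad s⁻¹

Break frequencies occur at each pole and zero magnitude: 1.5 rad s⁻¹, 79 rad s⁻¹.
The lowest is 1.5 rad s⁻¹.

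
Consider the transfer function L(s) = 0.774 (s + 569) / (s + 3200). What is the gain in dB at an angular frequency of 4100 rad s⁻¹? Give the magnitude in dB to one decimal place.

|j4100 + 569| = √(4100² + 569²) = 4139
|j4100 + 3200| = √(4100² + 3200²) = 5201
|L(j4100)| = 0.774 × 4139 / 5201 = 0.616
20 log₁₀(0.616) = -4.21 dB

-4.2 dB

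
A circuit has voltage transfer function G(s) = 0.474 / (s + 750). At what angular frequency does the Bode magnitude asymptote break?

750 rad/s

The single real pole at s = −750 gives a corner at ω = 750 rad/s.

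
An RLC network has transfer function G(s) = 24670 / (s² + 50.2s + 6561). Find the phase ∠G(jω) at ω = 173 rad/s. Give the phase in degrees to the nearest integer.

-160 deg

∠[(j173)² + 50.2(j173) + 6561] = ∠[-23368 + j8684.6] = 159.61°
∠G(j173) = −159.61° = -159.61°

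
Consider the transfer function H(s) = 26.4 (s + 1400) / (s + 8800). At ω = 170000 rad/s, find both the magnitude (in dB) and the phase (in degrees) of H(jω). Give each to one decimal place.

|j170000 + 1400| = √(170000² + 1400²) = 1.7e+05
|j170000 + 8800| = √(170000² + 8800²) = 1.702e+05
|H(j170000)| = 26.4 × 1.7e+05 / 1.702e+05 = 26.366
20 log₁₀(26.366) = 28.42 dB
∠(j170000 + 1400) = arctan(170000/1400) = 89.53°
∠(j170000 + 8800) = arctan(170000/8800) = 87.04°
∠H(j170000) = 89.53° − 87.04° = 2.49°

|H| = 28.4 dB, ∠H = 2.5°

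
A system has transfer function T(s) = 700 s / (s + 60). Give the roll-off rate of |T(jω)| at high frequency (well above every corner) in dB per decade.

With 1 zero and 1 pole, the high-frequency asymptotic slope is 20 × (1 − 1) = 0 dB/decade.

0 dB/decade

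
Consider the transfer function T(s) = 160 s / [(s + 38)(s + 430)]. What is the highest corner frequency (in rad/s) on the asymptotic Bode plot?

Break frequencies occur at each pole and zero magnitude: 38 rad/s, 430 rad/s.
The highest is 430 rad/s.

430 rad/s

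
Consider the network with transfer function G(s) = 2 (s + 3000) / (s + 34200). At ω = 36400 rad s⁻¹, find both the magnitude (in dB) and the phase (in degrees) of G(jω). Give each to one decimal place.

|j36400 + 3000| = √(36400² + 3000²) = 3.652e+04
|j36400 + 34200| = √(36400² + 34200²) = 4.995e+04
|G(j36400)| = 2 × 3.652e+04 / 4.995e+04 = 1.4625
20 log₁₀(1.4625) = 3.30 dB
∠(j36400 + 3000) = arctan(36400/3000) = 85.29°
∠(j36400 + 34200) = arctan(36400/34200) = 46.78°
∠G(j36400) = 85.29° − 46.78° = 38.50°

|G| = 3.3 dB, ∠G = 38.5 deg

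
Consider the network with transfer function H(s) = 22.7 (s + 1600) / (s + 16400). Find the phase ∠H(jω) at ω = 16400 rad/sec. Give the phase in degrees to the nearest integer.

39°

∠(j16400 + 1600) = arctan(16400/1600) = 84.43°
∠(j16400 + 16400) = arctan(16400/16400) = 45.00°
∠H(j16400) = 84.43° − 45.00° = 39.43°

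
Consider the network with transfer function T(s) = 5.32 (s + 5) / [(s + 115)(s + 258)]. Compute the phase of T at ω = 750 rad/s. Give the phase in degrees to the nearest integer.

-63 deg

∠(j750 + 5) = arctan(750/5) = 89.62°
∠(j750 + 115) = arctan(750/115) = 81.28°
∠(j750 + 258) = arctan(750/258) = 71.02°
∠T(j750) = 89.62° − (81.28° + 71.02°) = -62.68°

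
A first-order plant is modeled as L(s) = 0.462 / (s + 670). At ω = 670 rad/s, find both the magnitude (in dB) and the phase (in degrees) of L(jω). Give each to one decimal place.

|L| = -66.2 dB, ∠L = -45.0°

|j670 + 670| = √(670² + 670²) = 947.5
|L(j670)| = 0.462 / 947.5 = 0.00048759
20 log₁₀(0.00048759) = -66.24 dB
∠(j670 + 670) = arctan(670/670) = 45.00°
∠L(j670) = −45.00° = -45.00°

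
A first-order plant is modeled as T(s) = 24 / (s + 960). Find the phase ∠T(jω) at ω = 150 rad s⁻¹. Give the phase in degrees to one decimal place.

∠(j150 + 960) = arctan(150/960) = 8.88°
∠T(j150) = −8.88° = -8.88°

-8.9°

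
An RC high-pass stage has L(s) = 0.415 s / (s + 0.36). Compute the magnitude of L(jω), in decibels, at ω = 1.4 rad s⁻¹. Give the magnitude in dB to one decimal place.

|j1.4| = 1.4
|j1.4 + 0.36| = √(1.4² + 0.36²) = 1.446
|L(j1.4)| = 0.415 × 1.4 / 1.446 = 0.40192
20 log₁₀(0.40192) = -7.92 dB

-7.9 dB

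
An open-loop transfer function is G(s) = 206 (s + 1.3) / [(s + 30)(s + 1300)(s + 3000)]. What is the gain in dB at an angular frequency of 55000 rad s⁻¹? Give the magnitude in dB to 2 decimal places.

|j55000 + 1.3| = √(55000² + 1.3²) = 5.5e+04
|j55000 + 30| = √(55000² + 30²) = 5.5e+04
|j55000 + 1300| = √(55000² + 1300²) = 5.502e+04
|j55000 + 3000| = √(55000² + 3000²) = 5.508e+04
|G(j55000)| = 206 × 5.5e+04 / (5.5e+04 × 5.502e+04 × 5.508e+04) = 6.7979e-08
20 log₁₀(6.7979e-08) = -143.352 dB

-143.35 dB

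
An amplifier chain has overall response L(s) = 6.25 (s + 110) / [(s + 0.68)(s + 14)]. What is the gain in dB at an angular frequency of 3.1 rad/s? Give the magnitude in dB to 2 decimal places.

23.59 dB

|j3.1 + 110| = √(3.1² + 110²) = 110
|j3.1 + 0.68| = √(3.1² + 0.68²) = 3.174
|j3.1 + 14| = √(3.1² + 14²) = 14.34
|L(j3.1)| = 6.25 × 110 / (3.174 × 14.34) = 15.113
20 log₁₀(15.113) = 23.587 dB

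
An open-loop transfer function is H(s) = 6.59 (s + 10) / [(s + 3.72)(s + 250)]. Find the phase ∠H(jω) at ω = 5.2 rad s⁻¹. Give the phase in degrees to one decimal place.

-28.1°

∠(j5.2 + 10) = arctan(5.2/10) = 27.47°
∠(j5.2 + 3.72) = arctan(5.2/3.72) = 54.42°
∠(j5.2 + 250) = arctan(5.2/250) = 1.19°
∠H(j5.2) = 27.47° − (54.42° + 1.19°) = -28.14°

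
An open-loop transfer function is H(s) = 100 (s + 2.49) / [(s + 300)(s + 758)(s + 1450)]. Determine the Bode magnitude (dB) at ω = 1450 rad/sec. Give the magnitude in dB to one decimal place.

|j1450 + 2.49| = √(1450² + 2.49²) = 1450
|j1450 + 300| = √(1450² + 300²) = 1481
|j1450 + 758| = √(1450² + 758²) = 1636
|j1450 + 1450| = √(1450² + 1450²) = 2051
|H(j1450)| = 100 × 1450 / (1481 × 1636 × 2051) = 2.9187e-05
20 log₁₀(2.9187e-05) = -90.70 dB

-90.7 dB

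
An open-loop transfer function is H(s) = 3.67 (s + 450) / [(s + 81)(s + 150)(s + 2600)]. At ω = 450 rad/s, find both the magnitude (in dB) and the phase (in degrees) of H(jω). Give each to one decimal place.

|j450 + 450| = √(450² + 450²) = 636.4
|j450 + 81| = √(450² + 81²) = 457.2
|j450 + 150| = √(450² + 150²) = 474.3
|j450 + 2600| = √(450² + 2600²) = 2639
|H(j450)| = 3.67 × 636.4 / (457.2 × 474.3 × 2639) = 4.0812e-06
20 log₁₀(4.0812e-06) = -107.78 dB
∠(j450 + 450) = arctan(450/450) = 45.00°
∠(j450 + 81) = arctan(450/81) = 79.80°
∠(j450 + 150) = arctan(450/150) = 71.57°
∠(j450 + 2600) = arctan(450/2600) = 9.82°
∠H(j450) = 45.00° − (79.80° + 71.57° + 9.82°) = -116.18°

|H| = -107.8 dB, ∠H = -116.2°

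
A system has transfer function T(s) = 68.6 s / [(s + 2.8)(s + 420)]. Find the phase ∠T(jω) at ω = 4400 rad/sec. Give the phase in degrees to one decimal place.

∠(j4400) = 90.00°
∠(j4400 + 2.8) = arctan(4400/2.8) = 89.96°
∠(j4400 + 420) = arctan(4400/420) = 84.55°
∠T(j4400) = 90.00° − (89.96° + 84.55°) = -84.51°

-84.5 deg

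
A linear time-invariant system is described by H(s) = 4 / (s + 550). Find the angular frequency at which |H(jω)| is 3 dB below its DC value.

550 rad s⁻¹

For a single-pole low-pass, the −3 dB point is at the pole: ω = 550 rad s⁻¹.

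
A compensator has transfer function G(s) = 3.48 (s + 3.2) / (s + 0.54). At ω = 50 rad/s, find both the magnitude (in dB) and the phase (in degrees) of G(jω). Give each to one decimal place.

|j50 + 3.2| = √(50² + 3.2²) = 50.1
|j50 + 0.54| = √(50² + 0.54²) = 50
|G(j50)| = 3.48 × 50.1 / 50 = 3.4869
20 log₁₀(3.4869) = 10.85 dB
∠(j50 + 3.2) = arctan(50/3.2) = 86.34°
∠(j50 + 0.54) = arctan(50/0.54) = 89.38°
∠G(j50) = 86.34° − 89.38° = -3.04°

|G| = 10.8 dB, ∠G = -3.0 deg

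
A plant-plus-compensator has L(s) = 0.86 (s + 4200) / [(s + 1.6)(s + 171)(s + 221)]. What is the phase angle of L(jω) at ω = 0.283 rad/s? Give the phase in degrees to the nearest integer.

∠(j0.283 + 4200) = arctan(0.283/4200) = 0.00°
∠(j0.283 + 1.6) = arctan(0.283/1.6) = 10.03°
∠(j0.283 + 171) = arctan(0.283/171) = 0.09°
∠(j0.283 + 221) = arctan(0.283/221) = 0.07°
∠L(j0.283) = 0.00° − (10.03° + 0.09° + 0.07°) = -10.19°

-10°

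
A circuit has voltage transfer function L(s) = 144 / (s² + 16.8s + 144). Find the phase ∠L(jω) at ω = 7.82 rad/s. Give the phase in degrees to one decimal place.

∠[(j7.82)² + 16.8(j7.82) + 144] = ∠[82.848 + j131.38] = 57.76°
∠L(j7.82) = −57.76° = -57.76°

-57.8°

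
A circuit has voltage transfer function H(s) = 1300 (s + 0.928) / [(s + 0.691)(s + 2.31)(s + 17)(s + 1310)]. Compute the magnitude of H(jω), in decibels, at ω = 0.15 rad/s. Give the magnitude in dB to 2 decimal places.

|j0.15 + 0.928| = √(0.15² + 0.928²) = 0.94
|j0.15 + 0.691| = √(0.15² + 0.691²) = 0.7071
|j0.15 + 2.31| = √(0.15² + 2.31²) = 2.315
|j0.15 + 17| = √(0.15² + 17²) = 17
|j0.15 + 1310| = √(0.15² + 1310²) = 1310
|H(j0.15)| = 1300 × 0.94 / (0.7071 × 2.315 × 17 × 1310) = 0.033524
20 log₁₀(0.033524) = -29.493 dB

-29.49 dB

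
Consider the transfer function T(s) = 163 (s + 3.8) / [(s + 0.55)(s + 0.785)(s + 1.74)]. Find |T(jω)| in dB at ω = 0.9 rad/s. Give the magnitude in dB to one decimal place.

48.2 dB

|j0.9 + 3.8| = √(0.9² + 3.8²) = 3.905
|j0.9 + 0.55| = √(0.9² + 0.55²) = 1.055
|j0.9 + 0.785| = √(0.9² + 0.785²) = 1.194
|j0.9 + 1.74| = √(0.9² + 1.74²) = 1.959
|T(j0.9)| = 163 × 3.905 / (1.055 × 1.194 × 1.959) = 257.96
20 log₁₀(257.96) = 48.23 dB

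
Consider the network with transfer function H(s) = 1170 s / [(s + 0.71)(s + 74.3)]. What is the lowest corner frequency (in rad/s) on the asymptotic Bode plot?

0.71 rad/s

Break frequencies occur at each pole and zero magnitude: 0.71 rad/s, 74.3 rad/s.
The lowest is 0.71 rad/s.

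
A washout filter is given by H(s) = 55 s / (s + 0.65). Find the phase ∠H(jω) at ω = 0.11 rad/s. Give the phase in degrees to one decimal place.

80.4°

∠(j0.11) = 90.00°
∠(j0.11 + 0.65) = arctan(0.11/0.65) = 9.61°
∠H(j0.11) = 90.00° − 9.61° = 80.39°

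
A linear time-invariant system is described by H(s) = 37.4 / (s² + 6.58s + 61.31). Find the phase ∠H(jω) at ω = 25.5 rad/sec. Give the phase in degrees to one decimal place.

∠[(j25.5)² + 6.58(j25.5) + 61.31] = ∠[-588.94 + j167.79] = 164.10°
∠H(j25.5) = −164.10° = -164.10°

-164.1 deg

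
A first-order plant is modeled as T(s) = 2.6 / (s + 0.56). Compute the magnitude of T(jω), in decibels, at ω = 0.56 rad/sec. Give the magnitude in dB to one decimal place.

10.3 dB

|j0.56 + 0.56| = √(0.56² + 0.56²) = 0.792
|T(j0.56)| = 2.6 / 0.792 = 3.283
20 log₁₀(3.283) = 10.33 dB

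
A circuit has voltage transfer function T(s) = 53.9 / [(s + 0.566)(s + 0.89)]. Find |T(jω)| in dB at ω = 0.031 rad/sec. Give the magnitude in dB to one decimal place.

40.6 dB

|j0.031 + 0.566| = √(0.031² + 0.566²) = 0.5668
|j0.031 + 0.89| = √(0.031² + 0.89²) = 0.8905
|T(j0.031)| = 53.9 / (0.5668 × 0.8905) = 106.77
20 log₁₀(106.77) = 40.57 dB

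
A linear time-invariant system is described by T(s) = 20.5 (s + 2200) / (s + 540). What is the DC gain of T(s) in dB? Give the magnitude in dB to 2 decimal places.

38.44 dB

T(0) = 20.5 × 2200 / 540 = 83.519
20 log₁₀(83.519) = 38.436 dB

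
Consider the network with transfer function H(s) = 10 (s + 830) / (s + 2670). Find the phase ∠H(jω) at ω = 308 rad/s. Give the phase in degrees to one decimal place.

∠(j308 + 830) = arctan(308/830) = 20.36°
∠(j308 + 2670) = arctan(308/2670) = 6.58°
∠H(j308) = 20.36° − 6.58° = 13.78°

13.8°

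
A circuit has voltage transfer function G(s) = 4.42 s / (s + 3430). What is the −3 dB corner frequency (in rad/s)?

For a single-pole high-pass, the −3 dB point is at the pole: ω = 3430 rad/s.

3430 rad/s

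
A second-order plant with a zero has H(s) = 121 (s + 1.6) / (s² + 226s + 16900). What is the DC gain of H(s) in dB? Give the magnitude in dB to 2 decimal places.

H(0) = 121 × 1.6 / 16900 = 0.011456
20 log₁₀(0.011456) = -38.820 dB

-38.82 dB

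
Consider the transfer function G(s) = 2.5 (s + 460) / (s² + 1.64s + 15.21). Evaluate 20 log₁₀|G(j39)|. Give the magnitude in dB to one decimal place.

|j39 + 460| = √(39² + 460²) = 461.7
|(j39)² + 1.64(j39) + 15.21| = |-1505.8 + j63.96| = 1507
|G(j39)| = 2.5 × 461.7 / 1507 = 0.76577
20 log₁₀(0.76577) = -2.32 dB

-2.3 dB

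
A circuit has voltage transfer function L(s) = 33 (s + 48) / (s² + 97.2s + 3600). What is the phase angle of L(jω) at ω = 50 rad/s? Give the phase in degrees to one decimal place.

∠(j50 + 48) = arctan(50/48) = 46.17°
∠[(j50)² + 97.2(j50) + 3600] = ∠[1100 + j4860] = 77.25°
∠L(j50) = 46.17° − 77.25° = -31.08°

-31.1°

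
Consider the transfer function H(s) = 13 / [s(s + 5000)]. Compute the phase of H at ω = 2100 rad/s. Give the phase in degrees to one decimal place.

-112.8°

∠(j2100 + 5000) = arctan(2100/5000) = 22.78°
∠(j2100) = 90.00°
∠H(j2100) = − (22.78° + 90.00°) = -112.78°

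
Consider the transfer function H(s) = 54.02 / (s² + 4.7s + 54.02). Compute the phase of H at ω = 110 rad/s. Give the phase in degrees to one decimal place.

∠[(j110)² + 4.7(j110) + 54.02] = ∠[-12046 + j517] = 177.54°
∠H(j110) = −177.54° = -177.54°

-177.5 deg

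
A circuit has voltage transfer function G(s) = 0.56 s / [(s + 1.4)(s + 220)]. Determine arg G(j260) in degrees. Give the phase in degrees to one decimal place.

-49.5°

∠(j260) = 90.00°
∠(j260 + 1.4) = arctan(260/1.4) = 89.69°
∠(j260 + 220) = arctan(260/220) = 49.76°
∠G(j260) = 90.00° − (89.69° + 49.76°) = -49.46°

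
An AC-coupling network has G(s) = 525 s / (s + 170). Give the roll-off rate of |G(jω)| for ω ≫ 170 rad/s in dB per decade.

With 1 zero and 1 pole, the high-frequency asymptotic slope is 20 × (1 − 1) = 0 dB/decade.

0 dB/decade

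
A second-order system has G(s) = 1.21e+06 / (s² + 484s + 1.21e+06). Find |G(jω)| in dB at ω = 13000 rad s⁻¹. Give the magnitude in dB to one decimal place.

-42.8 dB

|(j13000)² + 484(j13000) + 1.21e+06| = |-1.6779e+08 + j6.292e+06| = 1.679e+08
|G(j13000)| = 1.21e+06 / 1.679e+08 = 0.0072063
20 log₁₀(0.0072063) = -42.85 dB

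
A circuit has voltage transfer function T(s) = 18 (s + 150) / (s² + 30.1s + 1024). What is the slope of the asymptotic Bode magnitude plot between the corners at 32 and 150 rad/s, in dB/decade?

-40 dB/decade

In this band the factors already past their corner are: complex pole pair at ωₙ ≈ 32; net slope = -40 dB/decade.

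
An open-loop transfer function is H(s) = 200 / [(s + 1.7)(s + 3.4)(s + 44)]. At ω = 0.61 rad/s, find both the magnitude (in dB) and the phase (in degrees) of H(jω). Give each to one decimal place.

|j0.61 + 1.7| = √(0.61² + 1.7²) = 1.806
|j0.61 + 3.4| = √(0.61² + 3.4²) = 3.454
|j0.61 + 44| = √(0.61² + 44²) = 44
|H(j0.61)| = 200 / (1.806 × 3.454 × 44) = 0.7285
20 log₁₀(0.7285) = -2.75 dB
∠(j0.61 + 1.7) = arctan(0.61/1.7) = 19.74°
∠(j0.61 + 3.4) = arctan(0.61/3.4) = 10.17°
∠(j0.61 + 44) = arctan(0.61/44) = 0.79°
∠H(j0.61) = − (19.74° + 10.17° + 0.79°) = -30.70°

|H| = -2.8 dB, ∠H = -30.7°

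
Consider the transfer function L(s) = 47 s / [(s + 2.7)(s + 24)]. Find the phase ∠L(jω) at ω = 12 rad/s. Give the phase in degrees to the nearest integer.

-14°

∠(j12) = 90.00°
∠(j12 + 2.7) = arctan(12/2.7) = 77.32°
∠(j12 + 24) = arctan(12/24) = 26.57°
∠L(j12) = 90.00° − (77.32° + 26.57°) = -13.88°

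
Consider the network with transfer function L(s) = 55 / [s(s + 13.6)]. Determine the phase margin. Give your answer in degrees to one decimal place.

Gain crossover: |L(jω)| = 1 at ω ≈ 3.89 rad/s.
∠L(j3.89) = −90° − arctan(3.89/13.6) ≈ -105.96°
PM = 180° + (-105.96°) = 74.04°

74.0°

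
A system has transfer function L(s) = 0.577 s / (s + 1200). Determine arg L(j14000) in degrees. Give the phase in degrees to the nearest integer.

∠(j14000) = 90.00°
∠(j14000 + 1200) = arctan(14000/1200) = 85.10°
∠L(j14000) = 90.00° − 85.10° = 4.90°

5°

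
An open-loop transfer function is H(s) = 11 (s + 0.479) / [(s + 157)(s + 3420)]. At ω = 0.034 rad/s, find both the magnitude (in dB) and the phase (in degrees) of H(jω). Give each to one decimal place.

|H| = -100.1 dB, ∠H = 4.0 deg

|j0.034 + 0.479| = √(0.034² + 0.479²) = 0.4802
|j0.034 + 157| = √(0.034² + 157²) = 157
|j0.034 + 3420| = √(0.034² + 3420²) = 3420
|H(j0.034)| = 11 × 0.4802 / (157 × 3420) = 9.8377e-06
20 log₁₀(9.8377e-06) = -100.14 dB
∠(j0.034 + 0.479) = arctan(0.034/0.479) = 4.06°
∠(j0.034 + 157) = arctan(0.034/157) = 0.01°
∠(j0.034 + 3420) = arctan(0.034/3420) = 0.00°
∠H(j0.034) = 4.06° − (0.01° + 0.00°) = 4.05°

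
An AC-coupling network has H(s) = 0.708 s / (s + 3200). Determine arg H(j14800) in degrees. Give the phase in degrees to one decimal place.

∠(j14800) = 90.00°
∠(j14800 + 3200) = arctan(14800/3200) = 77.80°
∠H(j14800) = 90.00° − 77.80° = 12.20°

12.2°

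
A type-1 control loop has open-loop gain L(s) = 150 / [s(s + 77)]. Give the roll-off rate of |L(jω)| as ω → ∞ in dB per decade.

With 0 zeros and 2 poles, the high-frequency asymptotic slope is 20 × (0 − 2) = -40 dB/decade.

-40 dB/decade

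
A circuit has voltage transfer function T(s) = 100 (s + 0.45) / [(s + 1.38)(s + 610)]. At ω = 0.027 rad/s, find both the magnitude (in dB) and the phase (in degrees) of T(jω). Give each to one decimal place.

|T| = -25.4 dB, ∠T = 2.3°

|j0.027 + 0.45| = √(0.027² + 0.45²) = 0.4508
|j0.027 + 1.38| = √(0.027² + 1.38²) = 1.38
|j0.027 + 610| = √(0.027² + 610²) = 610
|T(j0.027)| = 100 × 0.4508 / (1.38 × 610) = 0.053543
20 log₁₀(0.053543) = -25.43 dB
∠(j0.027 + 0.45) = arctan(0.027/0.45) = 3.43°
∠(j0.027 + 1.38) = arctan(0.027/1.38) = 1.12°
∠(j0.027 + 610) = arctan(0.027/610) = 0.00°
∠T(j0.027) = 3.43° − (1.12° + 0.00°) = 2.31°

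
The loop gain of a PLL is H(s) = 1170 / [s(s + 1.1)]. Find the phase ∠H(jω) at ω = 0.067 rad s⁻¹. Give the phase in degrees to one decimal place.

-93.5°

∠(j0.067 + 1.1) = arctan(0.067/1.1) = 3.49°
∠(j0.067) = 90.00°
∠H(j0.067) = − (3.49° + 90.00°) = -93.49°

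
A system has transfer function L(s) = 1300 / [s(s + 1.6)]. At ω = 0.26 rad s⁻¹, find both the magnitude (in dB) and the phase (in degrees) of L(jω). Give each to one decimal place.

|L| = 69.8 dB, ∠L = -99.2°

|j0.26 + 1.6| = √(0.26² + 1.6²) = 1.621
|j0.26| = 0.26
|L(j0.26)| = 1300 / (1.621 × 0.26) = 3084.5
20 log₁₀(3084.5) = 69.78 dB
∠(j0.26 + 1.6) = arctan(0.26/1.6) = 9.23°
∠(j0.26) = 90.00°
∠L(j0.26) = − (9.23° + 90.00°) = -99.23°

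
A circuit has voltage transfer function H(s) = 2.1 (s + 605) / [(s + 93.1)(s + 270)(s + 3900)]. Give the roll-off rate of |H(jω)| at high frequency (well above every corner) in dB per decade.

With 1 zero and 3 poles, the high-frequency asymptotic slope is 20 × (1 − 3) = -40 dB/decade.

-40 dB/decade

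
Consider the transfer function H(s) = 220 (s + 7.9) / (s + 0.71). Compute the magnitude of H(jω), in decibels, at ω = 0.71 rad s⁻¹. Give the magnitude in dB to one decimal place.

|j0.71 + 7.9| = √(0.71² + 7.9²) = 7.932
|j0.71 + 0.71| = √(0.71² + 0.71²) = 1.004
|H(j0.71)| = 220 × 7.932 / 1.004 = 1737.9
20 log₁₀(1737.9) = 64.80 dB

64.8 dB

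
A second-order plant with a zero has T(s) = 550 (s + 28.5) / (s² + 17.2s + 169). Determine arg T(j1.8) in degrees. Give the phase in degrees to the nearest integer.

∠(j1.8 + 28.5) = arctan(1.8/28.5) = 3.61°
∠[(j1.8)² + 17.2(j1.8) + 169] = ∠[165.76 + j30.96] = 10.58°
∠T(j1.8) = 3.61° − 10.58° = -6.97°

-7 deg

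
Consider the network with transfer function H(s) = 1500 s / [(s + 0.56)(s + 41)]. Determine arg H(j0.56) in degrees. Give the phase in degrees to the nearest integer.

∠(j0.56) = 90.00°
∠(j0.56 + 0.56) = arctan(0.56/0.56) = 45.00°
∠(j0.56 + 41) = arctan(0.56/41) = 0.78°
∠H(j0.56) = 90.00° − (45.00° + 0.78°) = 44.22°

44 deg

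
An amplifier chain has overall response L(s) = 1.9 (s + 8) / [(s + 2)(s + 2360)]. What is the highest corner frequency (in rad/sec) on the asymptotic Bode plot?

Break frequencies occur at each pole and zero magnitude: 2 rad/sec, 8 rad/sec, 2360 rad/sec.
The highest is 2360 rad/sec.

2360 rad/sec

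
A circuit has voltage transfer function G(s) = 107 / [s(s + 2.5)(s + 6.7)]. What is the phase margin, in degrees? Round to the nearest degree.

Gain crossover: |G(jω)| = 1 at ω ≈ 3.39 rad/s.
∠G(j3.39) = −90° − arctan(3.39/2.5) − arctan(3.39/6.7) ≈ -170.37°
PM = 180° + (-170.37°) = 9.63°

10°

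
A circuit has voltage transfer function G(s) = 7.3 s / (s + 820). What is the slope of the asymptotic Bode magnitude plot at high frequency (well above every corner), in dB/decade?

0 dB/decade

With 1 zero and 1 pole, the high-frequency asymptotic slope is 20 × (1 − 1) = 0 dB/decade.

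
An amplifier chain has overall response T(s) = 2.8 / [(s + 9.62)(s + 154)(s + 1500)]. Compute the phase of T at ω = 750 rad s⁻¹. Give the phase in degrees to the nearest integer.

∠(j750 + 9.62) = arctan(750/9.62) = 89.27°
∠(j750 + 154) = arctan(750/154) = 78.40°
∠(j750 + 1500) = arctan(750/1500) = 26.57°
∠T(j750) = − (89.27° + 78.40° + 26.57°) = -194.23°

-194°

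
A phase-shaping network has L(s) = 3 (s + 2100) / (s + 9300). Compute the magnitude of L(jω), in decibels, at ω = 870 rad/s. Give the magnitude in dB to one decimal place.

|j870 + 2100| = √(870² + 2100²) = 2273
|j870 + 9300| = √(870² + 9300²) = 9341
|L(j870)| = 3 × 2273 / 9341 = 0.73006
20 log₁₀(0.73006) = -2.73 dB

-2.7 dB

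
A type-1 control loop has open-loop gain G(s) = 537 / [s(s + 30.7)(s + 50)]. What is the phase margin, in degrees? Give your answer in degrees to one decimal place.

Gain crossover: |G(jω)| = 1 at ω ≈ 0.35 rad s⁻¹.
∠G(j0.35) = −90° − arctan(0.35/30.7) − arctan(0.35/50) ≈ -91.05°
PM = 180° + (-91.05°) = 88.95°

88.9°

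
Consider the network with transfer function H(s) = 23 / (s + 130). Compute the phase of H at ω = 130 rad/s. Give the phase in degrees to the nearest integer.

-45°

∠(j130 + 130) = arctan(130/130) = 45.00°
∠H(j130) = −45.00° = -45.00°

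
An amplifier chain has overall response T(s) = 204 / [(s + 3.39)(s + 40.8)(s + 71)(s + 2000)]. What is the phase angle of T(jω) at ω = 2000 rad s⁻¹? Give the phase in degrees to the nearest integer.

∠(j2000 + 3.39) = arctan(2000/3.39) = 89.90°
∠(j2000 + 40.8) = arctan(2000/40.8) = 88.83°
∠(j2000 + 71) = arctan(2000/71) = 87.97°
∠(j2000 + 2000) = arctan(2000/2000) = 45.00°
∠T(j2000) = − (89.90° + 88.83° + 87.97° + 45.00°) = -311.70°

-312°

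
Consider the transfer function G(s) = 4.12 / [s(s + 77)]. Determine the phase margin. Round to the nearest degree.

90°

Gain crossover: |G(jω)| = 1 at ω ≈ 0.0535 rad/s.
∠G(j0.0535) = −90° − arctan(0.0535/77) ≈ -90.04°
PM = 180° + (-90.04°) = 89.96°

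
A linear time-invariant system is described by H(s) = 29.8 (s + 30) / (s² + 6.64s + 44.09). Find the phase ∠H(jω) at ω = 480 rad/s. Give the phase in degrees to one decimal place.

∠(j480 + 30) = arctan(480/30) = 86.42°
∠[(j480)² + 6.64(j480) + 44.09] = ∠[-2.3036e+05 + j3187.2] = 179.21°
∠H(j480) = 86.42° − 179.21° = -92.78°

-92.8°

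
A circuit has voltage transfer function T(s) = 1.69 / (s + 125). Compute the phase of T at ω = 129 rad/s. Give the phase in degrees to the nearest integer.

∠(j129 + 125) = arctan(129/125) = 45.90°
∠T(j129) = −45.90° = -45.90°

-46°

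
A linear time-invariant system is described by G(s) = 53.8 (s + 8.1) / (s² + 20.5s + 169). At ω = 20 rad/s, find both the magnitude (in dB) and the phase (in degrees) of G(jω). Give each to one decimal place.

|j20 + 8.1| = √(20² + 8.1²) = 21.58
|(j20)² + 20.5(j20) + 169| = |-231 + j410| = 470.6
|G(j20)| = 53.8 × 21.58 / 470.6 = 2.4669
20 log₁₀(2.4669) = 7.84 dB
∠(j20 + 8.1) = arctan(20/8.1) = 67.95°
∠[(j20)² + 20.5(j20) + 169] = ∠[-231 + j410] = 119.40°
∠G(j20) = 67.95° − 119.40° = -51.45°

|G| = 7.8 dB, ∠G = -51.4°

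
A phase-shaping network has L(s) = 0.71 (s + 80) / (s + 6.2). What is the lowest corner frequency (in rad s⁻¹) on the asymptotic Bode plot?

Break frequencies occur at each pole and zero magnitude: 6.2 rad s⁻¹, 80 rad s⁻¹.
The lowest is 6.2 rad s⁻¹.

6.2 rad s⁻¹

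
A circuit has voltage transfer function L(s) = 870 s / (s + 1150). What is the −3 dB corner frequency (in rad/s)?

For a single-pole high-pass, the −3 dB point is at the pole: ω = 1150 rad/s.

1150 rad/s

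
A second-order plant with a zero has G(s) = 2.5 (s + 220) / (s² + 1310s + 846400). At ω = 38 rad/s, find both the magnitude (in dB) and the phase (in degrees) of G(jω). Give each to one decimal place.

|G| = -63.6 dB, ∠G = 6.4°

|j38 + 220| = √(38² + 220²) = 223.3
|(j38)² + 1310(j38) + 846400| = |8.4496e+05 + j49780| = 8.464e+05
|G(j38)| = 2.5 × 223.3 / 8.464e+05 = 0.00065942
20 log₁₀(0.00065942) = -63.62 dB
∠(j38 + 220) = arctan(38/220) = 9.80°
∠[(j38)² + 1310(j38) + 846400] = ∠[8.4496e+05 + j49780] = 3.37°
∠G(j38) = 9.80° − 3.37° = 6.43°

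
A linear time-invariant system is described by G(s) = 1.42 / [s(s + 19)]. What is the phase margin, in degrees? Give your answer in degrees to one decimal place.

89.8°

Gain crossover: |G(jω)| = 1 at ω ≈ 0.0747 rad/s.
∠G(j0.0747) = −90° − arctan(0.0747/19) ≈ -90.23°
PM = 180° + (-90.23°) = 89.77°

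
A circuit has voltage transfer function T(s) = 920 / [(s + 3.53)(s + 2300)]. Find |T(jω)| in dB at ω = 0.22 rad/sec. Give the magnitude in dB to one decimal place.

|j0.22 + 3.53| = √(0.22² + 3.53²) = 3.537
|j0.22 + 2300| = √(0.22² + 2300²) = 2300
|T(j0.22)| = 920 / (3.537 × 2300) = 0.1131
20 log₁₀(0.1131) = -18.93 dB

-18.9 dB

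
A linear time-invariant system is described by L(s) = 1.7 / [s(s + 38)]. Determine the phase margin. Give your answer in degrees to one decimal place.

Gain crossover: |L(jω)| = 1 at ω ≈ 0.0447 rad s⁻¹.
∠L(j0.0447) = −90° − arctan(0.0447/38) ≈ -90.07°
PM = 180° + (-90.07°) = 89.93°

89.9 deg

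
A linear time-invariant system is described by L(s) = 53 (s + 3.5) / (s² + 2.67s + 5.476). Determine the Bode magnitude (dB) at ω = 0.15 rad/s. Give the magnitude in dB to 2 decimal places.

30.62 dB

|j0.15 + 3.5| = √(0.15² + 3.5²) = 3.503
|(j0.15)² + 2.67(j0.15) + 5.476| = |5.4535 + j0.4005| = 5.468
|L(j0.15)| = 53 × 3.503 / 5.468 = 33.955
20 log₁₀(33.955) = 30.618 dB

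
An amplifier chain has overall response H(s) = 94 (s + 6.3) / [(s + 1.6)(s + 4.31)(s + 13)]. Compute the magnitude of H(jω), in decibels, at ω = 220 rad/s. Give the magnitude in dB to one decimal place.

-54.2 dB

|j220 + 6.3| = √(220² + 6.3²) = 220.1
|j220 + 1.6| = √(220² + 1.6²) = 220
|j220 + 4.31| = √(220² + 4.31²) = 220
|j220 + 13| = √(220² + 13²) = 220.4
|H(j220)| = 94 × 220.1 / (220 × 220 × 220.4) = 0.0019391
20 log₁₀(0.0019391) = -54.25 dB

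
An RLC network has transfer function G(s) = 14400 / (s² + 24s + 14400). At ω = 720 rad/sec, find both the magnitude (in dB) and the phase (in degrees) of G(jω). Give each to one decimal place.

|(j720)² + 24(j720) + 14400| = |-5.04e+05 + j17280| = 5.043e+05
|G(j720)| = 14400 / 5.043e+05 = 0.028555
20 log₁₀(0.028555) = -30.89 dB
∠[(j720)² + 24(j720) + 14400] = ∠[-5.04e+05 + j17280] = 178.04°
∠G(j720) = −178.04° = -178.04°

|G| = -30.9 dB, ∠G = -178.0°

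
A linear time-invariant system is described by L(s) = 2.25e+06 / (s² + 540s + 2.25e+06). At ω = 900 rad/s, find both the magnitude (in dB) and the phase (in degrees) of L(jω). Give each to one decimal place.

|(j900)² + 540(j900) + 2.25e+06| = |1.44e+06 + j4.86e+05| = 1.52e+06
|L(j900)| = 2.25e+06 / 1.52e+06 = 1.4805
20 log₁₀(1.4805) = 3.41 dB
∠[(j900)² + 540(j900) + 2.25e+06] = ∠[1.44e+06 + j4.86e+05] = 18.65°
∠L(j900) = −18.65° = -18.65°

|L| = 3.4 dB, ∠L = -18.6°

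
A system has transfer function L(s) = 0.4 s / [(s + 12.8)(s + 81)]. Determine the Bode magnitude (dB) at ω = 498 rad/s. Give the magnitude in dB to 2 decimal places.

|j498| = 498
|j498 + 12.8| = √(498² + 12.8²) = 498.2
|j498 + 81| = √(498² + 81²) = 504.5
|L(j498)| = 0.4 × 498 / (498.2 × 504.5) = 0.00079253
20 log₁₀(0.00079253) = -62.020 dB

-62.02 dB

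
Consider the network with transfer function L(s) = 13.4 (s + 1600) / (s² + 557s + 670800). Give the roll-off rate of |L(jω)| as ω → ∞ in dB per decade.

With 1 zero and 2 poles, the high-frequency asymptotic slope is 20 × (1 − 2) = -20 dB/decade.

-20 dB/decade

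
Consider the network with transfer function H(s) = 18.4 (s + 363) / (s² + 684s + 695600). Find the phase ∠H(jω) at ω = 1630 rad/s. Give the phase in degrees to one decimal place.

-72.9°

∠(j1630 + 363) = arctan(1630/363) = 77.45°
∠[(j1630)² + 684(j1630) + 695600] = ∠[-1.9613e+06 + j1.1149e+06] = 150.38°
∠H(j1630) = 77.45° − 150.38° = -72.94°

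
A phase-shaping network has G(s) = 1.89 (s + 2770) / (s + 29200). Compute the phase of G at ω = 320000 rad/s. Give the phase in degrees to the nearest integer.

∠(j320000 + 2770) = arctan(320000/2770) = 89.50°
∠(j320000 + 29200) = arctan(320000/29200) = 84.79°
∠G(j320000) = 89.50° − 84.79° = 4.72°

5 deg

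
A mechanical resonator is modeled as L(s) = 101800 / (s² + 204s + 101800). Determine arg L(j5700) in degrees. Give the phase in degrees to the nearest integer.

-178°

∠[(j5700)² + 204(j5700) + 101800] = ∠[-3.2388e+07 + j1.1628e+06] = 177.94°
∠L(j5700) = −177.94° = -177.94°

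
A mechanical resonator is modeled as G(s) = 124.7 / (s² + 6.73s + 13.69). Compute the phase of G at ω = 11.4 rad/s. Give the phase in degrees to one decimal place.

∠[(j11.4)² + 6.73(j11.4) + 13.69] = ∠[-116.27 + j76.722] = 146.58°
∠G(j11.4) = −146.58° = -146.58°

-146.6°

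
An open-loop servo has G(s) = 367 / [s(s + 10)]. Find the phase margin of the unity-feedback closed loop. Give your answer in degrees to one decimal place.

29.2°

Gain crossover: |G(jω)| = 1 at ω ≈ 17.9 rad/sec.
∠G(j17.9) = −90° − arctan(17.9/10) ≈ -150.81°
PM = 180° + (-150.81°) = 29.19°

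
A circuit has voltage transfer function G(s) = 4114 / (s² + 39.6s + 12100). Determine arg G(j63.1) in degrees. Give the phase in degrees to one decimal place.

∠[(j63.1)² + 39.6(j63.1) + 12100] = ∠[8118.4 + j2498.8] = 17.11°
∠G(j63.1) = −17.11° = -17.11°

-17.1°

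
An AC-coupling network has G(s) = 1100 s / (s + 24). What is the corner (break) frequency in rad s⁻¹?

24 rad s⁻¹

The single real pole at s = −24 gives a corner at ω = 24 rad s⁻¹.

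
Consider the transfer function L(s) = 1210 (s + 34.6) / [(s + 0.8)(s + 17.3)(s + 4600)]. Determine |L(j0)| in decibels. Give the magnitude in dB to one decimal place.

L(0) = 1210 × 34.6 / (0.8 × 17.3 × 4600) = 0.65761
20 log₁₀(0.65761) = -3.64 dB

-3.6 dB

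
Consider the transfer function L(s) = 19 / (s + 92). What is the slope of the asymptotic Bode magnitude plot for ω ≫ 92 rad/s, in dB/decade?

-20 dB/decade

With 0 zeros and 1 pole, the high-frequency asymptotic slope is 20 × (0 − 1) = -20 dB/decade.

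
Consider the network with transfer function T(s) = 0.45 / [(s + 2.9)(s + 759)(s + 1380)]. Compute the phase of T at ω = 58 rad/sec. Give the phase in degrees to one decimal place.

-93.9°

∠(j58 + 2.9) = arctan(58/2.9) = 87.14°
∠(j58 + 759) = arctan(58/759) = 4.37°
∠(j58 + 1380) = arctan(58/1380) = 2.41°
∠T(j58) = − (87.14° + 4.37° + 2.41°) = -93.91°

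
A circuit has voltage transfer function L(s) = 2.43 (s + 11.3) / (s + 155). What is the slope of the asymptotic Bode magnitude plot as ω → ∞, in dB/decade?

0 dB/decade

With 1 zero and 1 pole, the high-frequency asymptotic slope is 20 × (1 − 1) = 0 dB/decade.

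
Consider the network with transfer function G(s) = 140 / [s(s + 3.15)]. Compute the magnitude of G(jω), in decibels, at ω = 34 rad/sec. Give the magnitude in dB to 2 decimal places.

-18.37 dB

|j34 + 3.15| = √(34² + 3.15²) = 34.15
|j34| = 34
|G(j34)| = 140 / (34.15 × 34) = 0.12059
20 log₁₀(0.12059) = -18.374 dB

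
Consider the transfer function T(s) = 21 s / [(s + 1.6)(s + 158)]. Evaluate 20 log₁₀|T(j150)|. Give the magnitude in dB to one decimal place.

|j150| = 150
|j150 + 1.6| = √(150² + 1.6²) = 150
|j150 + 158| = √(150² + 158²) = 217.9
|T(j150)| = 21 × 150 / (150 × 217.9) = 0.096386
20 log₁₀(0.096386) = -20.32 dB

-20.3 dB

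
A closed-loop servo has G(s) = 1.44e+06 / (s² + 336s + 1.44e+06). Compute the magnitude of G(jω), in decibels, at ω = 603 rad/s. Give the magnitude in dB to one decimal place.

2.4 dB

|(j603)² + 336(j603) + 1.44e+06| = |1.0764e+06 + j2.0261e+05| = 1.095e+06
|G(j603)| = 1.44e+06 / 1.095e+06 = 1.3147
20 log₁₀(1.3147) = 2.38 dB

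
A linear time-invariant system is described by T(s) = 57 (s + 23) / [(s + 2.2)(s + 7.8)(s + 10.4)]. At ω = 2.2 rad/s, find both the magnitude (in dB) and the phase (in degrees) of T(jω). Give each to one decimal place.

|T| = 13.8 dB, ∠T = -67.2°

|j2.2 + 23| = √(2.2² + 23²) = 23.1
|j2.2 + 2.2| = √(2.2² + 2.2²) = 3.111
|j2.2 + 7.8| = √(2.2² + 7.8²) = 8.104
|j2.2 + 10.4| = √(2.2² + 10.4²) = 10.63
|T(j2.2)| = 57 × 23.1 / (3.111 × 8.104 × 10.63) = 4.9135
20 log₁₀(4.9135) = 13.83 dB
∠(j2.2 + 23) = arctan(2.2/23) = 5.46°
∠(j2.2 + 2.2) = arctan(2.2/2.2) = 45.00°
∠(j2.2 + 7.8) = arctan(2.2/7.8) = 15.75°
∠(j2.2 + 10.4) = arctan(2.2/10.4) = 11.94°
∠T(j2.2) = 5.46° − (45.00° + 15.75° + 11.94°) = -67.23°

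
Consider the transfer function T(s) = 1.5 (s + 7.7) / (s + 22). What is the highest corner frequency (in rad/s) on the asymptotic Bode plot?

Break frequencies occur at each pole and zero magnitude: 7.7 rad/s, 22 rad/s.
The highest is 22 rad/s.

22 rad/s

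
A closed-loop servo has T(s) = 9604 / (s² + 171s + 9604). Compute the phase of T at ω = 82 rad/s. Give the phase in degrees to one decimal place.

∠[(j82)² + 171(j82) + 9604] = ∠[2880 + j14022] = 78.39°
∠T(j82) = −78.39° = -78.39°

-78.4°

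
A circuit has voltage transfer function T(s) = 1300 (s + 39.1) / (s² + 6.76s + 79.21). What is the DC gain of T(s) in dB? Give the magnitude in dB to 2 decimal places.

56.15 dB

T(0) = 1300 × 39.1 / 79.21 = 641.71
20 log₁₀(641.71) = 56.147 dB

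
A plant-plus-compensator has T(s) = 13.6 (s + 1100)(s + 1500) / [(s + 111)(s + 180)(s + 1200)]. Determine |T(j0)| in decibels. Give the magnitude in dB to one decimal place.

T(0) = 13.6 × 1100 × 1500 / (111 × 180 × 1200) = 0.93594
20 log₁₀(0.93594) = -0.58 dB

-0.6 dB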